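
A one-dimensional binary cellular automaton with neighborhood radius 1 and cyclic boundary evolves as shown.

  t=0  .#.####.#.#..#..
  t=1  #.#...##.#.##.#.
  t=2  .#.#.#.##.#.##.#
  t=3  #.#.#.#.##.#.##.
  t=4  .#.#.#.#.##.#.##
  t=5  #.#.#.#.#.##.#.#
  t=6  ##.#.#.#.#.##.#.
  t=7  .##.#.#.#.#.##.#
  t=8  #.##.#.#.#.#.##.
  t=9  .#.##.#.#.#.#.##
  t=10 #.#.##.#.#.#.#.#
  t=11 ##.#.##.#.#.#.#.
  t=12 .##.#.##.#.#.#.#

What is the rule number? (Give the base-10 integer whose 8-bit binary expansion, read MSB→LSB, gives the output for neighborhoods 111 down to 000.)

114

  ### -> .   bit 7 = 0  t=0,i=4
  ##. -> #   bit 6 = 1  t=0,i=6
  #.# -> #   bit 5 = 1  t=0,i=2
  #.. -> #   bit 4 = 1  t=0,i=11
  .## -> .   bit 3 = 0  t=0,i=3
  .#. -> .   bit 2 = 0  t=0,i=1
  ..# -> #   bit 1 = 1  t=0,i=0
  ... -> .   bit 0 = 0  t=0,i=15
  bits 01110010 = 114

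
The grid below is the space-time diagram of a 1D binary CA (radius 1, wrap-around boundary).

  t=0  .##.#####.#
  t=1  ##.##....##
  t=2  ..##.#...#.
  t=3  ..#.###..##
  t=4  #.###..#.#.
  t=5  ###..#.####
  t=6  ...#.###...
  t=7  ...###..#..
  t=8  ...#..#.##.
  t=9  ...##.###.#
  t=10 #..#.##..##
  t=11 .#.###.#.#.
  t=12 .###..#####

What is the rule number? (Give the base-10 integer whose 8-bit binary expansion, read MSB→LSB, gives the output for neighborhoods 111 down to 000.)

60

  ### -> .   bit 7 = 0  t=0,i=5
  ##. -> .   bit 6 = 0  t=0,i=2
  #.# -> #   bit 5 = 1  t=0,i=0
  #.. -> #   bit 4 = 1  t=1,i=5
  .## -> #   bit 3 = 1  t=0,i=1
  .#. -> #   bit 2 = 1  t=0,i=10
  ..# -> .   bit 1 = 0  t=1,i=8
  ... -> .   bit 0 = 0  t=1,i=6
  bits 00111100 = 60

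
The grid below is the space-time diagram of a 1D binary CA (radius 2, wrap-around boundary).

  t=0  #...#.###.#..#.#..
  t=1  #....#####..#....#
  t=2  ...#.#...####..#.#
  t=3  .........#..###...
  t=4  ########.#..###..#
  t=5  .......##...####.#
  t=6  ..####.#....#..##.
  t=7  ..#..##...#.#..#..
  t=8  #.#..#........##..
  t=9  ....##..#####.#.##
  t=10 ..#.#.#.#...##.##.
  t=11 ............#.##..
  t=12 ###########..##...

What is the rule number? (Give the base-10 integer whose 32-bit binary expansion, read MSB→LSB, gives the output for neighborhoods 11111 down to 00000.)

1053051091

  nb #####: next=.  (t=1,i=7, bit31=0)
  nb ####.: next=.  (t=1,i=8, bit30=0)
  nb ###.#: next=#  (t=0,i=8, bit29=1)
  nb ###..: next=#  (t=1,i=9, bit28=1)
  nb ##.##: next=#  (t=10,i=14, bit27=1)
  nb ##.#.: next=#  (t=0,i=9, bit26=1)
  nb ##..#: next=#  (t=1,i=10, bit25=1)
  nb ##...: next=.  (t=1,i=1, bit24=0)
  nb #.###: next=#  (t=0,i=6, bit23=1)
  nb #.##.: next=#  (t=9,i=16, bit22=1)
  nb #.#.#: next=.  (t=9,i=14, bit21=0)
  nb #.#..: next=.  (t=0,i=10, bit20=0)
  nb #..##: next=.  (t=3,i=11, bit19=0)
  nb #..#.: next=#  (t=0,i=12, bit18=1)
  nb #...#: next=.  (t=0,i=2, bit17=0)
  nb #....: next=.  (t=1,i=2, bit16=0)
  nb .####: next=.  (t=1,i=6, bit15=0)
  nb .###.: next=#  (t=0,i=7, bit14=1)
  nb .##.#: next=.  (t=10,i=13, bit13=0)
  nb .##..: next=.  (t=1,i=0, bit12=0)
  nb .#.##: next=#  (t=0,i=5, bit11=1)
  nb .#.#.: next=.  (t=0,i=14, bit10=0)
  nb .#..#: next=.  (t=0,i=11, bit9=0)
  nb .#...: next=.  (t=0,i=1, bit8=0)
  nb ..###: next=#  (t=1,i=5, bit7=1)
  nb ..##.: next=#  (t=1,i=17, bit6=1)
  nb ..#.#: next=.  (t=0,i=4, bit5=0)
  nb ..#..: next=#  (t=0,i=0, bit4=1)
  nb ...##: next=.  (t=1,i=4, bit3=0)
  nb ...#.: next=.  (t=0,i=3, bit2=0)
  nb ....#: next=#  (t=1,i=3, bit1=1)
  nb .....: next=#  (t=3,i=0, bit0=1)
  bits 00111110110001000100100011010011 = 1053051091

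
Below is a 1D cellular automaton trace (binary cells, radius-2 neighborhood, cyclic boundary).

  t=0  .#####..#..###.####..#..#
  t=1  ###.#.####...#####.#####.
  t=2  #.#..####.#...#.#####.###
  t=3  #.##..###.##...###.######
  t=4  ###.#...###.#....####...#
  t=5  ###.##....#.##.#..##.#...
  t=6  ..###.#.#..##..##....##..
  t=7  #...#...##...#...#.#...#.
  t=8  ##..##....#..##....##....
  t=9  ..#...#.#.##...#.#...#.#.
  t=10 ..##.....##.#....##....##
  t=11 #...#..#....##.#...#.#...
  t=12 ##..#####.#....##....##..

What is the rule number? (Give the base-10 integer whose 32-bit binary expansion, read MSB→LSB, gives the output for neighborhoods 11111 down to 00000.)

1809091346

  #####|.  b31=0 t=0,i=3
  ####.|#  b30=1 t=0,i=4
  ###.#|#  b29=1 t=0,i=13
  ###..|.  b28=0 t=0,i=5
  ##.##|#  b27=1 t=0,i=14
  ##.#.|.  b26=0 t=1,i=3
  ##..#|#  b25=1 t=0,i=6
  ##...|#  b24=1 t=1,i=10
  #.###|#  b23=1 t=0,i=1
  #.##.|#  b22=1 t=3,i=2
  #.#.#|.  b21=0 t=1,i=4
  #.#..|#  b20=1 t=2,i=2
  #..##|.  b19=0 t=0,i=10
  #..#.|#  b18=1 t=0,i=7
  #...#|.  b17=0 t=1,i=11
  #....|.  b16=0 t=4,i=14
  .####|#  b15=1 t=0,i=2
  .###.|.  b14=0 t=0,i=12
  .##.#|.  b13=0 t=5,i=13
  .##..|.  b12=0 t=3,i=3
  .#.##|#  b11=1 t=0,i=0
  .#.#.|.  b10=0 t=6,i=7
  .#..#|#  b9=1 t=0,i=9
  .#...|#  b8=1 t=2,i=11
  ..###|.  b7=0 t=0,i=11
  ..##.|.  b6=0 t=5,i=18
  ..#.#|.  b5=0 t=0,i=24
  ..#..|#  b4=1 t=0,i=8
  ...##|.  b3=0 t=1,i=12
  ...#.|.  b2=0 t=2,i=13
  ....#|#  b1=1 t=4,i=15
  .....|.  b0=0 t=10,i=6
  bits 01101011110101001000101100010010 = 1809091346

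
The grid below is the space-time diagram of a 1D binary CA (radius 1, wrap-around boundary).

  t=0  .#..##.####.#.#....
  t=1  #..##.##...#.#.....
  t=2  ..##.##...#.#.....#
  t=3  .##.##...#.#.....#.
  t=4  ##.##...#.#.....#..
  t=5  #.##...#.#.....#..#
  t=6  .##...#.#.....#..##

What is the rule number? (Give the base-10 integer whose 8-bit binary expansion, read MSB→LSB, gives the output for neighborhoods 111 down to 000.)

42

  ###|.  b7=0 t=0,i=8
  ##.|.  b6=0 t=0,i=5
  #.#|#  b5=1 t=0,i=6
  #..|.  b4=0 t=0,i=2
  .##|#  b3=1 t=0,i=4
  .#.|.  b2=0 t=0,i=1
  ..#|#  b1=1 t=0,i=0
  ...|.  b0=0 t=0,i=16
  bits 00101010 = 42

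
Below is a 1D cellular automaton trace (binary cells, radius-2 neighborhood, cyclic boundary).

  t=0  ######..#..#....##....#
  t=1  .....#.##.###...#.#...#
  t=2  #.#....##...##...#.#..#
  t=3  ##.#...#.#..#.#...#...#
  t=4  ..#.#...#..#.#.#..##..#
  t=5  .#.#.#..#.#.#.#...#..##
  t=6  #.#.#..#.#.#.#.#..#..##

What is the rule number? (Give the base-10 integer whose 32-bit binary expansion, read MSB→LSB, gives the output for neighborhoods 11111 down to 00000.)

356787665

  #####|.  b31=0 t=0,i=1
  ####.|.  b30=0 t=0,i=4
  ###.#|.  b29=0 t=3,i=1
  ###..|#  b28=1 t=0,i=5
  ##.##|.  b27=0 t=1,i=9
  ##.#.|#  b26=1 t=2,i=1
  ##..#|.  b25=0 t=0,i=6
  ##...|#  b24=1 t=0,i=18
  #.###|.  b23=0 t=1,i=10
  #.##.|#  b22=1 t=1,i=7
  #.#.#|.  b21=0 t=4,i=13
  #.#..|.  b20=0 t=1,i=18
  #..##|.  b19=0 t=2,i=21
  #..#.|#  b18=1 t=0,i=7
  #...#|.  b17=0 t=1,i=14
  #....|.  b16=0 t=0,i=13
  .####|.  b15=0 t=0,i=0
  .###.|.  b14=0 t=1,i=11
  .##.#|#  b13=1 t=1,i=8
  .##..|.  b12=0 t=0,i=17
  .#.##|.  b11=0 t=1,i=6
  .#.#.|#  b10=1 t=1,i=17
  .#..#|.  b9=0 t=0,i=9
  .#...|#  b8=1 t=0,i=12
  ..###|#  b7=1 t=0,i=22
  ..##.|#  b6=1 t=0,i=16
  ..#.#|.  b5=0 t=1,i=5
  ..#..|#  b4=1 t=0,i=8
  ...##|.  b3=0 t=0,i=15
  ...#.|.  b2=0 t=1,i=4
  ....#|.  b1=0 t=0,i=14
  .....|#  b0=1 t=1,i=2
  bits 00010101010001000010010111010001 = 356787665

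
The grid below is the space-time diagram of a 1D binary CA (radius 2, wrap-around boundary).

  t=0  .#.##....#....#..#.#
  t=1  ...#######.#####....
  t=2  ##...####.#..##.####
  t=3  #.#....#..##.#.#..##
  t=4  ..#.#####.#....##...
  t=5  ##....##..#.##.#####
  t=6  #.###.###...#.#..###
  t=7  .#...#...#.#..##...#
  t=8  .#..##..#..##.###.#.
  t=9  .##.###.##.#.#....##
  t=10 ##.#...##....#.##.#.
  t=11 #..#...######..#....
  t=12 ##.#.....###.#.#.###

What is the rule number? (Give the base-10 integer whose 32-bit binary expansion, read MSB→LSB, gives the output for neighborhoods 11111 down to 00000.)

3411087959

  #####|#  b31=1 t=1,i=5
  ####.|#  b30=1 t=1,i=8
  ###.#|.  b29=0 t=1,i=9
  ###..|.  b28=0 t=1,i=15
  ##.##|#  b27=1 t=1,i=10
  ##.#.|.  b26=0 t=2,i=9
  ##..#|#  b25=1 t=5,i=8
  ##...|#  b24=1 t=0,i=5
  #.###|.  b23=0 t=1,i=11
  #.##.|#  b22=1 t=0,i=3
  #.#.#|.  b21=0 t=0,i=1
  #.#..|#  b20=1 t=2,i=10
  #..##|.  b19=0 t=2,i=12
  #..#.|.  b18=0 t=0,i=16
  #...#|.  b17=0 t=2,i=3
  #....|#  b16=1 t=0,i=6
  .####|.  b15=0 t=1,i=4
  .###.|.  b14=0 t=3,i=19
  .##.#|.  b13=0 t=2,i=14
  .##..|#  b12=1 t=0,i=4
  .#.##|.  b11=0 t=0,i=2
  .#.#.|.  b10=0 t=0,i=0
  .#..#|#  b9=1 t=0,i=15
  .#...|.  b8=0 t=0,i=10
  ..###|.  b7=0 t=1,i=3
  ..##.|#  b6=1 t=2,i=13
  ..#.#|.  b5=0 t=0,i=17
  ..#..|#  b4=1 t=0,i=9
  ...##|.  b3=0 t=1,i=2
  ...#.|#  b2=1 t=0,i=8
  ....#|#  b1=1 t=0,i=7
  .....|#  b0=1 t=1,i=0
  bits 11001011010100010001001001010111 = 3411087959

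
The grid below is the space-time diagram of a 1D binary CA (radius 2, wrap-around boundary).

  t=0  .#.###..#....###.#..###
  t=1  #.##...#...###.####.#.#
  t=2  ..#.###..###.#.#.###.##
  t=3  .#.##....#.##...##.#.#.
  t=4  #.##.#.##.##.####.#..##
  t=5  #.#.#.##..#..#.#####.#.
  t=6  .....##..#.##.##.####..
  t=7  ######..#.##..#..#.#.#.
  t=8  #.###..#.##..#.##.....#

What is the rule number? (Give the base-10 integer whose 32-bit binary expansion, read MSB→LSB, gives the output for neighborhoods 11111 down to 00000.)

3856009935

  ##### -> #   bit 31 = 1  t=5,i=17
  ####. -> #   bit 30 = 1  t=1,i=17
  ###.# -> #   bit 29 = 1  t=0,i=15
  ###.. -> .   bit 28 = 0  t=0,i=5
  ##.## -> .   bit 27 = 0  t=1,i=1
  ##.#. -> #   bit 26 = 1  t=0,i=0
  ##..# -> .   bit 25 = 0  t=0,i=6
  ##... -> #   bit 24 = 1  t=1,i=4
  #.### -> #   bit 23 = 1  t=0,i=3
  #.##. -> #   bit 22 = 1  t=1,i=2
  #.#.# -> .   bit 21 = 0  t=0,i=1
  #.#.. -> #   bit 20 = 1  t=0,i=17
  #..## -> .   bit 19 = 0  t=0,i=19
  #..#. -> #   bit 18 = 1  t=0,i=7
  #...# -> #   bit 17 = 1  t=1,i=5
  #.... -> .   bit 16 = 0  t=0,i=10
  .#### -> .   bit 15 = 0  t=1,i=16
  .###. -> .   bit 14 = 0  t=0,i=4
  .##.# -> .   bit 13 = 0  t=1,i=0
  .##.. -> .   bit 12 = 0  t=1,i=3
  .#.## -> #   bit 11 = 1  t=0,i=2
  .#.#. -> .   bit 10 = 0  t=2,i=14
  .#..# -> #   bit 9 = 1  t=0,i=18
  .#... -> .   bit 8 = 0  t=0,i=9
  ..### -> #   bit 7 = 1  t=0,i=13
  ..##. -> #   bit 6 = 1  t=3,i=16
  ..#.# -> .   bit 5 = 0  t=2,i=2
  ..#.. -> .   bit 4 = 0  t=0,i=8
  ...## -> #   bit 3 = 1  t=0,i=12
  ...#. -> #   bit 2 = 1  t=1,i=6
  ....# -> #   bit 1 = 1  t=0,i=11
  ..... -> #   bit 0 = 1  t=6,i=0
  bits 11100101110101100000101011001111 = 3856009935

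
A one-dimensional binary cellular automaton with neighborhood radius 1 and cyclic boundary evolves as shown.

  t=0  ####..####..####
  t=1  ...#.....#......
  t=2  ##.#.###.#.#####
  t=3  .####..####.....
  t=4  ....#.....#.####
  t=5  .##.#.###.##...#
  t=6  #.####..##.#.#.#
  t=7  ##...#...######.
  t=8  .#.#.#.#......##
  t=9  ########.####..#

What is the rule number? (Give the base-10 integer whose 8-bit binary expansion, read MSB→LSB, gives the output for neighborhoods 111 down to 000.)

101

  nb ###: next=.  (t=0,i=0, bit7=0)
  nb ##.: next=#  (t=0,i=3, bit6=1)
  nb #.#: next=#  (t=2,i=2, bit5=1)
  nb #..: next=.  (t=0,i=4, bit4=0)
  nb .##: next=.  (t=0,i=6, bit3=0)
  nb .#.: next=#  (t=1,i=3, bit2=1)
  nb ..#: next=.  (t=0,i=5, bit1=0)
  nb ...: next=#  (t=1,i=0, bit0=1)
  bits 01100101 = 101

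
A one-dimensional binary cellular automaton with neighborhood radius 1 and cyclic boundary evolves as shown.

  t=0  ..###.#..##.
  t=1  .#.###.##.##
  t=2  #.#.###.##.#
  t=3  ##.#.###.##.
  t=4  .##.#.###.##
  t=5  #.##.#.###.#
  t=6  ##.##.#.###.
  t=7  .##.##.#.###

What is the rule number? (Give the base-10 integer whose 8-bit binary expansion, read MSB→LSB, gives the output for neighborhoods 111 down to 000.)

  [7] ### => #  t=0,i=3
  [6] ##. => #  t=0,i=4
  [5] #.# => #  t=0,i=5
  [4] #.. => #  t=0,i=7
  [3] .## => .  t=0,i=2
  [2] .#. => .  t=0,i=6
  [1] ..# => #  t=0,i=1
  [0] ... => .  t=0,i=0
  bits 11110010 = 242

242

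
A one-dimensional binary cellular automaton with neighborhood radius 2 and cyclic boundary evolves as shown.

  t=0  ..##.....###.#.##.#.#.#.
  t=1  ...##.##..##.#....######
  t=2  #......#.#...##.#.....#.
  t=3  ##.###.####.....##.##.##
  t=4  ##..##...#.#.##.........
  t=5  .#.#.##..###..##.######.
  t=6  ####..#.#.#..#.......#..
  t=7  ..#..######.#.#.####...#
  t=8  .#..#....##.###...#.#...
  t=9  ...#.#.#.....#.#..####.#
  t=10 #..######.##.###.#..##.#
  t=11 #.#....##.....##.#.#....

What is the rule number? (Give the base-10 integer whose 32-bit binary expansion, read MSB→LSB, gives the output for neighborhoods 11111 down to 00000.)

1631343907

  [31] ##### => .  t=1,i=20
  [30] ####. => #  t=1,i=22
  [29] ###.# => #  t=0,i=11
  [28] ###.. => .  t=1,i=23
  [27] ##.## => .  t=1,i=5
  [26] ##.#. => .  t=0,i=12
  [25] ##..# => .  t=1,i=8
  [24] ##... => #  t=0,i=4
  [23] #.### => .  t=3,i=3
  [22] #.##. => .  t=0,i=15
  [21] #.#.# => #  t=0,i=13
  [20] #.#.. => #  t=0,i=22
  [19] #..## => #  t=1,i=9
  [18] #..#. => #  t=5,i=0
  [17] #...# => .  t=0,i=0
  [16] #.... => .  t=0,i=5
  [15] .#### => .  t=1,i=19
  [14] .###. => #  t=0,i=10
  [13] .##.# => .  t=0,i=16
  [12] .##.. => #  t=0,i=3
  [11] .#.## => .  t=0,i=14
  [10] .#.#. => #  t=0,i=19
  [9] .#..# => .  t=6,i=11
  [8] .#... => #  t=0,i=23
  [7] ..### => .  t=0,i=9
  [6] ..##. => .  t=0,i=2
  [5] ..#.# => #  t=2,i=7
  [4] ..#.. => .  t=6,i=13
  [3] ...## => .  t=0,i=1
  [2] ...#. => .  t=2,i=6
  [1] ....# => #  t=0,i=7
  [0] ..... => #  t=0,i=6
  bits 01100001001111000101010100100011 = 1631343907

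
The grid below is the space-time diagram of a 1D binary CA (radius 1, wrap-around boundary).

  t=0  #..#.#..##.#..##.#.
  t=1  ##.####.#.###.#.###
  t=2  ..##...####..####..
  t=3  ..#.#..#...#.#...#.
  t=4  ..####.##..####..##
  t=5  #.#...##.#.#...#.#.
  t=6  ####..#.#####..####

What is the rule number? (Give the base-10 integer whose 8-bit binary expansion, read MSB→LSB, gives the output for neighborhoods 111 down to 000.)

  ### -> .   bit 7 = 0  t=1,i=0
  ##. -> .   bit 6 = 0  t=0,i=9
  #.# -> #   bit 5 = 1  t=0,i=4
  #.. -> #   bit 4 = 1  t=0,i=1
  .## -> #   bit 3 = 1  t=0,i=8
  .#. -> #   bit 2 = 1  t=0,i=0
  ..# -> .   bit 1 = 0  t=0,i=2
  ... -> .   bit 0 = 0  t=2,i=0
  bits 00111100 = 60

60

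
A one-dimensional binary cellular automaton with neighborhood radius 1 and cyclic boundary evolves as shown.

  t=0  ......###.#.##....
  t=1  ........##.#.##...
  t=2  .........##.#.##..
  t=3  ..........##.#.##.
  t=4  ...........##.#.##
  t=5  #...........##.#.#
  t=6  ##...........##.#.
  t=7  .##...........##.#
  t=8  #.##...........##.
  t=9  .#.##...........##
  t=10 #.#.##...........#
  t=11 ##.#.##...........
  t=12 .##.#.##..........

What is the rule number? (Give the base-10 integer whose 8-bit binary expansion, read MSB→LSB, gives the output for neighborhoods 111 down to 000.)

112

  ### -> .   bit 7 = 0  t=0,i=7
  ##. -> #   bit 6 = 1  t=0,i=8
  #.# -> #   bit 5 = 1  t=0,i=9
  #.. -> #   bit 4 = 1  t=0,i=14
  .## -> .   bit 3 = 0  t=0,i=6
  .#. -> .   bit 2 = 0  t=0,i=10
  ..# -> .   bit 1 = 0  t=0,i=5
  ... -> .   bit 0 = 0  t=0,i=0
  bits 01110000 = 112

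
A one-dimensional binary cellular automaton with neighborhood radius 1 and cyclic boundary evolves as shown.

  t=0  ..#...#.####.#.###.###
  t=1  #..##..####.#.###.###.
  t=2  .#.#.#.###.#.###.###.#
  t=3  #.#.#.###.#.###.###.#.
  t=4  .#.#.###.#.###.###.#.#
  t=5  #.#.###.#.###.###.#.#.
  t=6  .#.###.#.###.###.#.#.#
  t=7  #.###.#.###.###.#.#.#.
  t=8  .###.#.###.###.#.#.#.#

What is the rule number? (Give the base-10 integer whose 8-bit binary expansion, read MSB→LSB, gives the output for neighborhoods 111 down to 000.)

  ###|#  b7=1 t=0,i=9
  ##.|.  b6=0 t=0,i=11
  #.#|#  b5=1 t=0,i=7
  #..|#  b4=1 t=0,i=0
  .##|#  b3=1 t=0,i=8
  .#.|.  b2=0 t=0,i=2
  ..#|.  b1=0 t=0,i=1
  ...|#  b0=1 t=0,i=4
  bits 10111001 = 185

185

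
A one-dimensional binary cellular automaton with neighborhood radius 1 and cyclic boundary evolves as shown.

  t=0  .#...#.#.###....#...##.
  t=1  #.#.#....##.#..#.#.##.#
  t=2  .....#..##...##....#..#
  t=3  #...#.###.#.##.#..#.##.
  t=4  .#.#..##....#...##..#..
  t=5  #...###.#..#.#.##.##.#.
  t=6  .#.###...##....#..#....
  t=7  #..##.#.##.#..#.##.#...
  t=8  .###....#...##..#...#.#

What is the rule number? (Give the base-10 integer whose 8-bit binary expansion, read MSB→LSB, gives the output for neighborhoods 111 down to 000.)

154

  nb ###: next=#  (t=0,i=10, bit7=1)
  nb ##.: next=.  (t=0,i=11, bit6=0)
  nb #.#: next=.  (t=0,i=6, bit5=0)
  nb #..: next=#  (t=0,i=2, bit4=1)
  nb .##: next=#  (t=0,i=9, bit3=1)
  nb .#.: next=.  (t=0,i=1, bit2=0)
  nb ..#: next=#  (t=0,i=0, bit1=1)
  nb ...: next=.  (t=0,i=3, bit0=0)
  bits 10011010 = 154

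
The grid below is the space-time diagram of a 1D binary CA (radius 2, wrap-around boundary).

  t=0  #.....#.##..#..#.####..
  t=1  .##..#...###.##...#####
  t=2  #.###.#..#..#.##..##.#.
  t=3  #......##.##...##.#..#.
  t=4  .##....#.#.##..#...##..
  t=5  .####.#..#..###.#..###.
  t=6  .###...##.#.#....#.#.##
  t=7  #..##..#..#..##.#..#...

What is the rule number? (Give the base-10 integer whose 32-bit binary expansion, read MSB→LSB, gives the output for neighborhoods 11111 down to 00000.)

  #####|.  b31=0 t=1,i=20
  ####.|#  b30=1 t=0,i=19
  ###.#|.  b29=0 t=1,i=11
  ###..|#  b28=1 t=0,i=20
  ##.##|#  b27=1 t=1,i=0
  ##.#.|.  b26=0 t=2,i=5
  ##..#|#  b25=1 t=0,i=10
  ##...|#  b24=1 t=1,i=15
  #.###|.  b23=0 t=0,i=17
  #.##.|.  b22=0 t=0,i=8
  #.#.#|#  b21=1 t=2,i=0
  #.#..|.  b20=0 t=2,i=6
  #..##|.  b19=0 t=2,i=17
  #..#.|#  b18=1 t=0,i=11
  #...#|.  b17=0 t=1,i=7
  #....|#  b16=1 t=0,i=2
  .####|#  b15=1 t=0,i=18
  .###.|.  b14=0 t=1,i=10
  .##.#|.  b13=0 t=2,i=19
  .##..|#  b12=1 t=0,i=9
  .#.##|.  b11=0 t=0,i=7
  .#.#.|.  b10=0 t=2,i=22
  .#..#|#  b9=1 t=0,i=13
  .#...|#  b8=1 t=0,i=1
  ..###|#  b7=1 t=1,i=9
  ..##.|#  b6=1 t=2,i=18
  ..#.#|.  b5=0 t=0,i=6
  ..#..|.  b4=0 t=0,i=0
  ...##|.  b3=0 t=1,i=8
  ...#.|#  b2=1 t=0,i=5
  ....#|.  b1=0 t=0,i=4
  .....|.  b0=0 t=0,i=3
  bits 01011011001001011001001111000100 = 1529189316

1529189316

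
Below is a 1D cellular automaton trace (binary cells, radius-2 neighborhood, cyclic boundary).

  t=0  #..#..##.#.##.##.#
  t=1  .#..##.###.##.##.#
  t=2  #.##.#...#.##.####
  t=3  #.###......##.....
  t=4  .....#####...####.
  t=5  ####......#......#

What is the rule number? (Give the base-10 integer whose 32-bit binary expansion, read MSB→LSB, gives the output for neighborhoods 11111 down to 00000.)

  nb #####: next=.  (t=2,i=16, bit31=0)
  nb ####.: next=.  (t=2,i=17, bit30=0)
  nb ###.#: next=#  (t=1,i=9, bit29=1)
  nb ###..: next=.  (t=3,i=4, bit28=0)
  nb ##.##: next=.  (t=0,i=13, bit27=0)
  nb ##.#.: next=#  (t=0,i=8, bit26=1)
  nb ##..#: next=#  (t=0,i=1, bit25=1)
  nb ##...: next=#  (t=3,i=5, bit24=1)
  nb #.###: next=.  (t=1,i=7, bit23=0)
  nb #.##.: next=#  (t=0,i=11, bit22=1)
  nb #.#.#: next=#  (t=0,i=9, bit21=1)
  nb #.#..: next=.  (t=1,i=1, bit20=0)
  nb #..##: next=#  (t=0,i=5, bit19=1)
  nb #..#.: next=.  (t=0,i=2, bit18=0)
  nb #...#: next=.  (t=2,i=7, bit17=0)
  nb #....: next=#  (t=3,i=6, bit16=1)
  nb .####: next=.  (t=2,i=15, bit15=0)
  nb .###.: next=.  (t=1,i=8, bit14=0)
  nb .##.#: next=#  (t=0,i=7, bit13=1)
  nb .##..: next=.  (t=0,i=0, bit12=0)
  nb .#.##: next=.  (t=0,i=10, bit11=0)
  nb .#.#.: next=#  (t=1,i=0, bit10=1)
  nb .#..#: next=#  (t=0,i=4, bit9=1)
  nb .#...: next=.  (t=2,i=6, bit8=0)
  nb ..###: next=.  (t=4,i=5, bit7=0)
  nb ..##.: next=.  (t=0,i=6, bit6=0)
  nb ..#.#: next=.  (t=2,i=9, bit5=0)
  nb ..#..: next=.  (t=0,i=3, bit4=0)
  nb ...##: next=.  (t=3,i=10, bit3=0)
  nb ...#.: next=.  (t=2,i=8, bit2=0)
  nb ....#: next=#  (t=3,i=9, bit1=1)
  nb .....: next=#  (t=3,i=7, bit0=1)
  bits 00100111011010010010011000000011 = 661202435

661202435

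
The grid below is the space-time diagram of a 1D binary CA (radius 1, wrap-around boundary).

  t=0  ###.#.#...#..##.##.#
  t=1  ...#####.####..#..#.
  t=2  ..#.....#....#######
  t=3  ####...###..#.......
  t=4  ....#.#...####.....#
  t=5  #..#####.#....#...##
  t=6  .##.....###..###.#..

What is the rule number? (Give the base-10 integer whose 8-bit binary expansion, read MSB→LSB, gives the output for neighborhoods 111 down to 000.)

  nb ###: next=.  (t=0,i=0, bit7=0)
  nb ##.: next=.  (t=0,i=2, bit6=0)
  nb #.#: next=#  (t=0,i=3, bit5=1)
  nb #..: next=#  (t=0,i=7, bit4=1)
  nb .##: next=.  (t=0,i=13, bit3=0)
  nb .#.: next=#  (t=0,i=4, bit2=1)
  nb ..#: next=#  (t=0,i=9, bit1=1)
  nb ...: next=.  (t=0,i=8, bit0=0)
  bits 00110110 = 54

54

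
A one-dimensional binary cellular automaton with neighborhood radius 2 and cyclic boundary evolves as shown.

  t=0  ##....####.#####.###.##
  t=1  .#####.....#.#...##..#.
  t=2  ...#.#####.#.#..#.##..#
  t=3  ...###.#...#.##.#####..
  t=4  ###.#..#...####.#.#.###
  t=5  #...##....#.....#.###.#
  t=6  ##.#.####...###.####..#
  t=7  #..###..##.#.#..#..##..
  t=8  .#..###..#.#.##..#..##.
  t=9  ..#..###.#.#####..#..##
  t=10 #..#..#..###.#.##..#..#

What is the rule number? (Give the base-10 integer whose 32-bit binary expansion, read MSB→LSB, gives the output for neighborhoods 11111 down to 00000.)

  [31] ##### => #  t=0,i=13
  [30] ####. => .  t=0,i=0
  [29] ###.# => .  t=0,i=9
  [28] ###.. => #  t=0,i=1
  [27] ##.## => .  t=0,i=10
  [26] ##.#. => .  t=2,i=10
  [25] ##..# => #  t=1,i=19
  [24] ##... => #  t=0,i=2
  [23] #.### => #  t=0,i=11
  [22] #.##. => #  t=2,i=18
  [21] #.#.# => #  t=2,i=11
  [20] #.#.. => #  t=1,i=13
  [19] #..## => .  t=1,i=0
  [18] #..#. => .  t=1,i=20
  [17] #...# => .  t=1,i=15
  [16] #.... => #  t=0,i=3
  [15] .#### => .  t=0,i=7
  [14] .###. => #  t=0,i=18
  [13] .##.# => #  t=3,i=14
  [12] .##.. => #  t=1,i=18
  [11] .#.## => #  t=2,i=4
  [10] .#.#. => .  t=1,i=12
  [9] .#..# => #  t=1,i=22
  [8] .#... => .  t=1,i=14
  [7] ..### => .  t=0,i=6
  [6] ..##. => .  t=1,i=17
  [5] ..#.# => #  t=1,i=11
  [4] ..#.. => .  t=1,i=21
  [3] ...## => #  t=0,i=5
  [2] ...#. => .  t=1,i=10
  [1] ....# => #  t=0,i=4
  [0] ..... => #  t=1,i=8
  bits 10010011111100010111101000101011 = 2482076203

2482076203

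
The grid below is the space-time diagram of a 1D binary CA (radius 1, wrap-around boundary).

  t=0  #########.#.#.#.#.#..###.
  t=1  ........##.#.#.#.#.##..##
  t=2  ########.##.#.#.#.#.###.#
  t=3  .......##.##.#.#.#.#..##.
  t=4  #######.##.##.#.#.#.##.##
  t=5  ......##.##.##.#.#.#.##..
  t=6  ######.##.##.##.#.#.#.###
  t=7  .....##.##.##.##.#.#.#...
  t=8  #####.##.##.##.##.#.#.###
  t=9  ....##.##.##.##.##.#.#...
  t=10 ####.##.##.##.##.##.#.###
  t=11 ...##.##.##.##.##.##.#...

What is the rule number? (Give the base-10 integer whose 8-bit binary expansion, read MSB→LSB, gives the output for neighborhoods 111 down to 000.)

  [7] ### => .  t=0,i=1
  [6] ##. => #  t=0,i=8
  [5] #.# => #  t=0,i=9
  [4] #.. => #  t=0,i=19
  [3] .## => .  t=0,i=0
  [2] .#. => .  t=0,i=10
  [1] ..# => #  t=0,i=20
  [0] ... => #  t=1,i=1
  bits 01110011 = 115

115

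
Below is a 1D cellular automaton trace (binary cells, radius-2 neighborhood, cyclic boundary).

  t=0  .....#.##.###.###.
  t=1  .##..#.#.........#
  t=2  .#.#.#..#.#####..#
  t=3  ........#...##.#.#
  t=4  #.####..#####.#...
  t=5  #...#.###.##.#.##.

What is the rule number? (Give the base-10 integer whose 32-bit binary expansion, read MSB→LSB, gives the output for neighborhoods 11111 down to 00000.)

  [31] ##### => #  t=2,i=12
  [30] ####. => #  t=2,i=13
  [29] ###.# => .  t=0,i=12
  [28] ###.. => .  t=0,i=16
  [27] ##.## => .  t=0,i=9
  [26] ##.#. => #  t=3,i=14
  [25] ##..# => #  t=1,i=3
  [24] ##... => #  t=0,i=17
  [23] #.### => .  t=0,i=10
  [22] #.##. => #  t=0,i=7
  [21] #.#.# => .  t=2,i=1
  [20] #.#.. => .  t=1,i=7
  [19] #..## => #  t=4,i=7
  [18] #..#. => .  t=1,i=4
  [17] #...# => #  t=3,i=10
  [16] #.... => .  t=0,i=0
  [15] .#### => .  t=2,i=11
  [14] .###. => .  t=0,i=11
  [13] .##.# => .  t=0,i=8
  [12] .##.. => .  t=1,i=2
  [11] .#.## => .  t=0,i=6
  [10] .#.#. => .  t=1,i=6
  [9] .#..# => .  t=2,i=6
  [8] .#... => #  t=1,i=8
  [7] ..### => #  t=4,i=8
  [6] ..##. => #  t=3,i=12
  [5] ..#.# => #  t=0,i=5
  [4] ..#.. => #  t=3,i=8
  [3] ...## => #  t=3,i=11
  [2] ...#. => .  t=0,i=4
  [1] ....# => .  t=0,i=3
  [0] ..... => #  t=0,i=1
  bits 11000111010010100000000111111001 = 3343516153

3343516153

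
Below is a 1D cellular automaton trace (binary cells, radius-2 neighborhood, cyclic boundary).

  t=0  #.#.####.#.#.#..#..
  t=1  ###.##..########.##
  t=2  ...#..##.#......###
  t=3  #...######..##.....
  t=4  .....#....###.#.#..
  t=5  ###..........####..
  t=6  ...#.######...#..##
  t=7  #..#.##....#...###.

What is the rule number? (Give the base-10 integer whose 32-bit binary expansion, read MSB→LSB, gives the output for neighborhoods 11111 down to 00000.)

  nb #####: next=.  (t=1,i=0, bit31=0)
  nb ####.: next=.  (t=0,i=6, bit30=0)
  nb ###.#: next=.  (t=0,i=7, bit29=0)
  nb ###..: next=.  (t=2,i=18, bit28=0)
  nb ##.##: next=#  (t=1,i=3, bit27=1)
  nb ##.#.: next=#  (t=0,i=8, bit26=1)
  nb ##..#: next=#  (t=1,i=6, bit25=1)
  nb ##...: next=#  (t=2,i=0, bit24=1)
  nb #.###: next=#  (t=0,i=4, bit23=1)
  nb #.##.: next=.  (t=1,i=4, bit22=0)
  nb #.#.#: next=#  (t=0,i=2, bit21=1)
  nb #.#..: next=#  (t=0,i=13, bit20=1)
  nb #..##: next=#  (t=1,i=7, bit19=1)
  nb #..#.: next=#  (t=0,i=15, bit18=1)
  nb #...#: next=.  (t=2,i=1, bit17=0)
  nb #....: next=.  (t=2,i=11, bit16=0)
  nb .####: next=#  (t=0,i=5, bit15=1)
  nb .###.: next=.  (t=2,i=17, bit14=0)
  nb .##.#: next=#  (t=2,i=7, bit13=1)
  nb .##..: next=.  (t=1,i=5, bit12=0)
  nb .#.##: next=.  (t=0,i=3, bit11=0)
  nb .#.#.: next=#  (t=0,i=1, bit10=1)
  nb .#..#: next=#  (t=0,i=14, bit9=1)
  nb .#...: next=.  (t=2,i=10, bit8=0)
  nb ..###: next=.  (t=1,i=8, bit7=0)
  nb ..##.: next=#  (t=2,i=6, bit6=1)
  nb ..#.#: next=#  (t=0,i=0, bit5=1)
  nb ..#..: next=.  (t=0,i=16, bit4=0)
  nb ...##: next=.  (t=2,i=15, bit3=0)
  nb ...#.: next=.  (t=2,i=2, bit2=0)
  nb ....#: next=.  (t=2,i=14, bit1=0)
  nb .....: next=#  (t=2,i=12, bit0=1)
  bits 00001111101111001010011001100001 = 264021601

264021601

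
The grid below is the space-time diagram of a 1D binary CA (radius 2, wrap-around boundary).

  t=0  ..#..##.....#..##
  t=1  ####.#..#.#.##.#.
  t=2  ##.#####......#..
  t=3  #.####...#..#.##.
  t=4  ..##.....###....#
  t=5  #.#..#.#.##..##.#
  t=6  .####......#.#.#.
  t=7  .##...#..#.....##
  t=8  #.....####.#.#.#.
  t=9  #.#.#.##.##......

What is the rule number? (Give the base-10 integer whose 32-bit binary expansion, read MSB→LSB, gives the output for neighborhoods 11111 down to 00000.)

2929050322

  ##### -> #   bit 31 = 1  t=2,i=5
  ####. -> .   bit 30 = 0  t=1,i=2
  ###.# -> #   bit 29 = 1  t=1,i=3
  ###.. -> .   bit 28 = 0  t=2,i=7
  ##.## -> #   bit 27 = 1  t=2,i=2
  ##.#. -> #   bit 26 = 1  t=1,i=4
  ##..# -> #   bit 25 = 1  t=0,i=0
  ##... -> .   bit 24 = 0  t=0,i=7
  #.### -> #   bit 23 = 1  t=1,i=0
  #.##. -> .   bit 22 = 0  t=1,i=12
  #.#.# -> .   bit 21 = 0  t=1,i=10
  #.#.. -> #   bit 20 = 1  t=1,i=5
  #..## -> .   bit 19 = 0  t=0,i=4
  #..#. -> #   bit 18 = 1  t=0,i=1
  #...# -> .   bit 17 = 0  t=3,i=7
  #.... -> #   bit 16 = 1  t=0,i=8
  .#### -> #   bit 15 = 1  t=1,i=1
  .###. -> #   bit 14 = 1  t=4,i=10
  .##.# -> .   bit 13 = 0  t=1,i=13
  .##.. -> .   bit 12 = 0  t=0,i=6
  .#.## -> .   bit 11 = 0  t=1,i=11
  .#.#. -> .   bit 10 = 0  t=1,i=9
  .#..# -> #   bit 9 = 1  t=0,i=3
  .#... -> .   bit 8 = 0  t=7,i=10
  ..### -> #   bit 7 = 1  t=4,i=9
  ..##. -> #   bit 6 = 1  t=0,i=5
  ..#.# -> .   bit 5 = 0  t=1,i=8
  ..#.. -> #   bit 4 = 1  t=0,i=2
  ...## -> .   bit 3 = 0  t=4,i=8
  ...#. -> .   bit 2 = 0  t=0,i=11
  ....# -> #   bit 1 = 1  t=0,i=10
  ..... -> .   bit 0 = 0  t=0,i=9
  bits 10101110100101011100001011010010 = 2929050322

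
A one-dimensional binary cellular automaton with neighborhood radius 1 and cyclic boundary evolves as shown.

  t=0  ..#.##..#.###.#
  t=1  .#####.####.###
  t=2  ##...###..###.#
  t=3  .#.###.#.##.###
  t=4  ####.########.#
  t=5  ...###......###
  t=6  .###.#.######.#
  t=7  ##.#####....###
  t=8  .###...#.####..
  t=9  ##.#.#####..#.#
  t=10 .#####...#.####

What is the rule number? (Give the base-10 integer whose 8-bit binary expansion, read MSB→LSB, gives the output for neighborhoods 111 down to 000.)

  [7] ### => .  t=0,i=11
  [6] ##. => #  t=0,i=5
  [5] #.# => #  t=0,i=3
  [4] #.. => .  t=0,i=0
  [3] .## => #  t=0,i=4
  [2] .#. => #  t=0,i=2
  [1] ..# => #  t=0,i=1
  [0] ... => #  t=2,i=3
  bits 01101111 = 111

111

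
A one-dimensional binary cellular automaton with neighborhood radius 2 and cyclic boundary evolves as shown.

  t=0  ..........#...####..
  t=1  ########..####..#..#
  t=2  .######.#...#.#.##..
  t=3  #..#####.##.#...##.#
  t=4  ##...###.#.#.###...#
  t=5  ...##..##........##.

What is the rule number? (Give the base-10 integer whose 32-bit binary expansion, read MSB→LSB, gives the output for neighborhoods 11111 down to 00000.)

  nb #####: next=#  (t=1,i=1, bit31=1)
  nb ####.: next=#  (t=0,i=16, bit30=1)
  nb ###.#: next=#  (t=2,i=6, bit29=1)
  nb ###..: next=.  (t=0,i=17, bit28=0)
  nb ##.##: next=.  (t=3,i=8, bit27=0)
  nb ##.#.: next=#  (t=2,i=7, bit26=1)
  nb ##..#: next=#  (t=1,i=8, bit25=1)
  nb ##...: next=.  (t=0,i=18, bit24=0)
  nb #.###: next=.  (t=4,i=13, bit23=0)
  nb #.##.: next=#  (t=2,i=16, bit22=1)
  nb #.#.#: next=.  (t=2,i=14, bit21=0)
  nb #.#..: next=.  (t=2,i=8, bit20=0)
  nb #..##: next=.  (t=1,i=9, bit19=0)
  nb #..#.: next=.  (t=1,i=15, bit18=0)
  nb #...#: next=#  (t=0,i=12, bit17=1)
  nb #....: next=#  (t=0,i=19, bit16=1)
  nb .####: next=.  (t=0,i=15, bit15=0)
  nb .###.: next=.  (t=4,i=0, bit14=0)
  nb .##.#: next=.  (t=3,i=10, bit13=0)
  nb .##..: next=#  (t=2,i=17, bit12=1)
  nb .#.##: next=.  (t=2,i=15, bit11=0)
  nb .#.#.: next=.  (t=2,i=13, bit10=0)
  nb .#..#: next=#  (t=1,i=17, bit9=1)
  nb .#...: next=#  (t=0,i=11, bit8=1)
  nb ..###: next=.  (t=0,i=14, bit7=0)
  nb ..##.: next=.  (t=3,i=16, bit6=0)
  nb ..#.#: next=#  (t=2,i=12, bit5=1)
  nb ..#..: next=#  (t=0,i=10, bit4=1)
  nb ...##: next=#  (t=0,i=13, bit3=1)
  nb ...#.: next=.  (t=0,i=9, bit2=0)
  nb ....#: next=.  (t=0,i=8, bit1=0)
  nb .....: next=#  (t=0,i=0, bit0=1)
  bits 11100110010000110001001100111001 = 3863155513

3863155513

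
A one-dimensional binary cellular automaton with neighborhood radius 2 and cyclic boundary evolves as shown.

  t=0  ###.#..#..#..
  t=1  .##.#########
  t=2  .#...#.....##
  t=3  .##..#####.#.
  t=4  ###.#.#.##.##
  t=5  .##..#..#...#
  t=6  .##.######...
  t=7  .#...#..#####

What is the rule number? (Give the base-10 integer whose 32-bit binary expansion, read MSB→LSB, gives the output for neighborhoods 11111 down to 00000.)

  #####|.  b31=0 t=1,i=6
  ####.|#  b30=1 t=1,i=11
  ###.#|#  b29=1 t=0,i=2
  ###..|#  b28=1 t=6,i=9
  ##.##|.  b27=0 t=1,i=0
  ##.#.|.  b26=0 t=0,i=3
  ##..#|.  b25=0 t=3,i=3
  ##...|#  b24=1 t=6,i=10
  #.###|.  b23=0 t=1,i=4
  #.##.|#  b22=1 t=1,i=1
  #.#.#|.  b21=0 t=4,i=4
  #.#..|#  b20=1 t=0,i=4
  #..##|#  b19=1 t=0,i=12
  #..#.|#  b18=1 t=0,i=6
  #...#|.  b17=0 t=2,i=3
  #....|#  b16=1 t=2,i=7
  .####|#  b15=1 t=1,i=5
  .###.|#  b14=1 t=0,i=1
  .##.#|.  b13=0 t=1,i=2
  .##..|#  b12=1 t=3,i=2
  .#.##|.  b11=0 t=4,i=7
  .#.#.|#  b10=1 t=4,i=5
  .#..#|#  b9=1 t=0,i=5
  .#...|#  b8=1 t=2,i=2
  ..###|.  b7=0 t=0,i=0
  ..##.|#  b6=1 t=2,i=11
  ..#.#|.  b5=0 t=5,i=12
  ..#..|#  b4=1 t=0,i=7
  ...##|.  b3=0 t=2,i=10
  ...#.|.  b2=0 t=2,i=4
  ....#|#  b1=1 t=2,i=9
  .....|#  b0=1 t=2,i=8
  bits 01110001010111011101011101010011 = 1901975379

1901975379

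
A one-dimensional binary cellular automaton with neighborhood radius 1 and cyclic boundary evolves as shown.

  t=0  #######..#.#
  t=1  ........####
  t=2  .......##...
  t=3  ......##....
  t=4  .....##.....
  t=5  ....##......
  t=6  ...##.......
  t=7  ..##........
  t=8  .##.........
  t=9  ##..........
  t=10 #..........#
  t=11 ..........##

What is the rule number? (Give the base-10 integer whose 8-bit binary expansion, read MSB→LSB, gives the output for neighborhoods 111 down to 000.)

  [7] ### => .  t=0,i=0
  [6] ##. => .  t=0,i=6
  [5] #.# => #  t=0,i=10
  [4] #.. => .  t=0,i=7
  [3] .## => #  t=0,i=11
  [2] .#. => #  t=0,i=9
  [1] ..# => #  t=0,i=8
  [0] ... => .  t=1,i=1
  bits 00101110 = 46

46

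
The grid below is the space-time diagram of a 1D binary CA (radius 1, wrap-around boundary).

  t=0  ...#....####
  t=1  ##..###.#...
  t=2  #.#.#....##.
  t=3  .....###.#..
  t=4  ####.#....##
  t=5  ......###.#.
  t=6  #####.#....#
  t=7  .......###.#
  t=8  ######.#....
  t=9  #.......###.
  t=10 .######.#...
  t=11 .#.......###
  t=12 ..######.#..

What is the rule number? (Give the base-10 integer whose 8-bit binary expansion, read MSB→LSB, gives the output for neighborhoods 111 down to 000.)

25

  [7] ### => .  t=0,i=9
  [6] ##. => .  t=0,i=11
  [5] #.# => .  t=1,i=7
  [4] #.. => #  t=0,i=0
  [3] .## => #  t=0,i=8
  [2] .#. => .  t=0,i=3
  [1] ..# => .  t=0,i=2
  [0] ... => #  t=0,i=1
  bits 00011001 = 25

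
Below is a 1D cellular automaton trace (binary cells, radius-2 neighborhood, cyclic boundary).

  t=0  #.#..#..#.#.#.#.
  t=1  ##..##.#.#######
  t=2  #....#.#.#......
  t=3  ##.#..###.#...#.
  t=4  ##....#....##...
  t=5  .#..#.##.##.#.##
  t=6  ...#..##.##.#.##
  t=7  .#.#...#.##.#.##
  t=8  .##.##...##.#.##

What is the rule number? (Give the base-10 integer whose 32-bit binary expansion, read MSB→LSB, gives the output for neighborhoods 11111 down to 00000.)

1088828826

  [31] ##### => .  t=1,i=11
  [30] ####. => #  t=1,i=0
  [29] ###.# => .  t=3,i=8
  [28] ###.. => .  t=1,i=1
  [27] ##.## => .  t=5,i=8
  [26] ##.#. => .  t=1,i=6
  [25] ##..# => .  t=1,i=2
  [24] ##... => .  t=4,i=2
  [23] #.### => #  t=1,i=9
  [22] #.##. => #  t=3,i=0
  [21] #.#.# => #  t=0,i=0
  [20] #.#.. => .  t=0,i=2
  [19] #..## => .  t=1,i=3
  [18] #..#. => #  t=0,i=4
  [17] #...# => #  t=3,i=12
  [16] #.... => .  t=2,i=2
  [15] .#### => .  t=1,i=10
  [14] .###. => .  t=3,i=7
  [13] .##.# => #  t=1,i=5
  [12] .##.. => #  t=4,i=1
  [11] .#.## => .  t=1,i=8
  [10] .#.#. => #  t=0,i=1
  [9] .#..# => .  t=0,i=3
  [8] .#... => #  t=2,i=1
  [7] ..### => #  t=3,i=6
  [6] ..##. => .  t=1,i=4
  [5] ..#.# => .  t=0,i=8
  [4] ..#.. => #  t=0,i=5
  [3] ...## => #  t=4,i=10
  [2] ...#. => .  t=2,i=4
  [1] ....# => #  t=2,i=3
  [0] ..... => .  t=2,i=12
  bits 01000000111001100011010110011010 = 1088828826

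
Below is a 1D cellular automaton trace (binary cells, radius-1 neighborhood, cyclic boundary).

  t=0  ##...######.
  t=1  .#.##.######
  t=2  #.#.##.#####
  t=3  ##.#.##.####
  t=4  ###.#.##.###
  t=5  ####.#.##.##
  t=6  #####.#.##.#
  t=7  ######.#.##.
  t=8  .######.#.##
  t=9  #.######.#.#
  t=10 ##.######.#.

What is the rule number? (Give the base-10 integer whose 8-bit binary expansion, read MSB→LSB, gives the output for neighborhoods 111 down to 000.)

227

  ### -> #   bit 7 = 1  t=0,i=6
  ##. -> #   bit 6 = 1  t=0,i=1
  #.# -> #   bit 5 = 1  t=0,i=11
  #.. -> .   bit 4 = 0  t=0,i=2
  .## -> .   bit 3 = 0  t=0,i=0
  .#. -> .   bit 2 = 0  t=1,i=1
  ..# -> #   bit 1 = 1  t=0,i=4
  ... -> #   bit 0 = 1  t=0,i=3
  bits 11100011 = 227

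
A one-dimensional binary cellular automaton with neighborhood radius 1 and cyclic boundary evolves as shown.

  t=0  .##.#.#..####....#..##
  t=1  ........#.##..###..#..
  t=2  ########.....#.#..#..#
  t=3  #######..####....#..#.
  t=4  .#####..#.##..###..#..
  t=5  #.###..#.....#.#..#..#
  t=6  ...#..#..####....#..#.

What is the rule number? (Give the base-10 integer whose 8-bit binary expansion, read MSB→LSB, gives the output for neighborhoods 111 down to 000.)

131

  ###|#  b7=1 t=0,i=10
  ##.|.  b6=0 t=0,i=2
  #.#|.  b5=0 t=0,i=0
  #..|.  b4=0 t=0,i=7
  .##|.  b3=0 t=0,i=1
  .#.|.  b2=0 t=0,i=4
  ..#|#  b1=1 t=0,i=8
  ...|#  b0=1 t=0,i=14
  bits 10000011 = 131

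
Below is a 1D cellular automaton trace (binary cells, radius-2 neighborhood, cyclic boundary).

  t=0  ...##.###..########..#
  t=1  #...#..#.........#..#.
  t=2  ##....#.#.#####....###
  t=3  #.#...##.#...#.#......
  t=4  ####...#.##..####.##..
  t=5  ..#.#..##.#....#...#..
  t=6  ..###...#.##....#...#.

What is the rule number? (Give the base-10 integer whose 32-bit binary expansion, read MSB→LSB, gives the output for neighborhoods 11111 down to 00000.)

1091861793

  ##### -> .   bit 31 = 0  t=0,i=13
  ####. -> #   bit 30 = 1  t=0,i=17
  ###.# -> .   bit 29 = 0  t=4,i=16
  ###.. -> .   bit 28 = 0  t=0,i=8
  ##.## -> .   bit 27 = 0  t=0,i=5
  ##.#. -> .   bit 26 = 0  t=3,i=8
  ##..# -> .   bit 25 = 0  t=0,i=9
  ##... -> #   bit 24 = 1  t=2,i=2
  #.### -> .   bit 23 = 0  t=0,i=6
  #.##. -> .   bit 22 = 0  t=4,i=9
  #.#.# -> .   bit 21 = 0  t=2,i=8
  #.#.. -> #   bit 20 = 1  t=1,i=0
  #..## -> .   bit 19 = 0  t=0,i=10
  #..#. -> #   bit 18 = 1  t=0,i=20
  #...# -> .   bit 17 = 0  t=0,i=1
  #.... -> .   bit 16 = 0  t=1,i=9
  .#### -> .   bit 15 = 0  t=0,i=12
  .###. -> #   bit 14 = 1  t=0,i=7
  .##.# -> #   bit 13 = 1  t=0,i=4
  .##.. -> #   bit 12 = 1  t=4,i=10
  .#.## -> #   bit 11 = 1  t=2,i=9
  .#.#. -> #   bit 10 = 1  t=1,i=21
  .#..# -> .   bit 9 = 0  t=1,i=5
  .#... -> #   bit 8 = 1  t=0,i=0
  ..### -> .   bit 7 = 0  t=0,i=11
  ..##. -> .   bit 6 = 0  t=0,i=3
  ..#.# -> #   bit 5 = 1  t=1,i=20
  ..#.. -> .   bit 4 = 0  t=0,i=21
  ...## -> .   bit 3 = 0  t=0,i=2
  ...#. -> .   bit 2 = 0  t=1,i=3
  ....# -> .   bit 1 = 0  t=1,i=15
  ..... -> #   bit 0 = 1  t=1,i=10
  bits 01000001000101000111110100100001 = 1091861793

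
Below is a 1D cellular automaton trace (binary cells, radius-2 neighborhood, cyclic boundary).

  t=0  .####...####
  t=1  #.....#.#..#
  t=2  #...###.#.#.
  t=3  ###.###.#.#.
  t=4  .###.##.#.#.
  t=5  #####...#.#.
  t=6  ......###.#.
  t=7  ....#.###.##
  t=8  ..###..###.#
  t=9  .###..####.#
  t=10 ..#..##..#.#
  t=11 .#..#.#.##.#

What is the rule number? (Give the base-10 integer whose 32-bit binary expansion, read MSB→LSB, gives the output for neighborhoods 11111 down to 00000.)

675172774

  nb #####: next=.  (t=5,i=2, bit31=0)
  nb ####.: next=.  (t=0,i=3, bit30=0)
  nb ###.#: next=#  (t=0,i=11, bit29=1)
  nb ###..: next=.  (t=0,i=4, bit28=0)
  nb ##.##: next=#  (t=0,i=0, bit27=1)
  nb ##.#.: next=.  (t=2,i=7, bit26=0)
  nb ##..#: next=.  (t=8,i=5, bit25=0)
  nb ##...: next=.  (t=0,i=5, bit24=0)
  nb #.###: next=.  (t=0,i=1, bit23=0)
  nb #.##.: next=.  (t=4,i=5, bit22=0)
  nb #.#.#: next=#  (t=2,i=8, bit21=1)
  nb #.#..: next=#  (t=1,i=8, bit20=1)
  nb #..##: next=#  (t=1,i=10, bit19=1)
  nb #..#.: next=#  (t=10,i=1, bit18=1)
  nb #...#: next=#  (t=0,i=6, bit17=1)
  nb #....: next=.  (t=1,i=2, bit16=0)
  nb .####: next=.  (t=0,i=2, bit15=0)
  nb .###.: next=#  (t=2,i=5, bit14=1)
  nb .##.#: next=.  (t=4,i=6, bit13=0)
  nb .##..: next=#  (t=1,i=0, bit12=1)
  nb .#.##: next=.  (t=3,i=11, bit11=0)
  nb .#.#.: next=.  (t=1,i=7, bit10=0)
  nb .#..#: next=.  (t=1,i=9, bit9=0)
  nb .#...: next=#  (t=2,i=1, bit8=1)
  nb ..###: next=#  (t=0,i=8, bit7=1)
  nb ..##.: next=.  (t=1,i=11, bit6=0)
  nb ..#.#: next=#  (t=1,i=6, bit5=1)
  nb ..#..: next=.  (t=10,i=2, bit4=0)
  nb ...##: next=.  (t=0,i=7, bit3=0)
  nb ...#.: next=#  (t=1,i=5, bit2=1)
  nb ....#: next=#  (t=1,i=4, bit1=1)
  nb .....: next=.  (t=1,i=3, bit0=0)
  bits 00101000001111100101000110100110 = 675172774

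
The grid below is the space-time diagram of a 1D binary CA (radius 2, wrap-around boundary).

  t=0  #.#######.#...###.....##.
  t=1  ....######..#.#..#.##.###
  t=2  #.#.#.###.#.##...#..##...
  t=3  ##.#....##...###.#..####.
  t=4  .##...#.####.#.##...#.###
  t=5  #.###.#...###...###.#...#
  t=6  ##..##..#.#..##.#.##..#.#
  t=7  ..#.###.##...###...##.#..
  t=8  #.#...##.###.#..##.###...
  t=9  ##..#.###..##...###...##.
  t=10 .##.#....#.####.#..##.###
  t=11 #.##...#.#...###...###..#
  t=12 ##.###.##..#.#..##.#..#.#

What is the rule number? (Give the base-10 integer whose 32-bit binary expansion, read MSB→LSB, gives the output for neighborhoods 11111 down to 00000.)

  #####|#  b31=1 t=0,i=4
  ####.|#  b30=1 t=0,i=7
  ###.#|#  b29=1 t=0,i=8
  ###..|.  b28=0 t=0,i=16
  ##.##|#  b27=1 t=1,i=21
  ##.#.|#  b26=1 t=0,i=9
  ##..#|#  b25=1 t=1,i=10
  ##...|#  b24=1 t=0,i=17
  #.###|.  b23=0 t=0,i=2
  #.##.|.  b22=0 t=1,i=19
  #.#.#|.  b21=0 t=0,i=0
  #.#..|.  b20=0 t=0,i=10
  #..##|.  b19=0 t=2,i=19
  #..#.|.  b18=0 t=1,i=11
  #...#|#  b17=1 t=0,i=12
  #....|.  b16=0 t=0,i=18
  .####|.  b15=0 t=0,i=3
  .###.|.  b14=0 t=0,i=15
  .##.#|#  b13=1 t=0,i=23
  .##..|#  b12=1 t=2,i=13
  .#.##|.  b11=0 t=0,i=1
  .#.#.|#  b10=1 t=1,i=13
  .#..#|.  b9=0 t=1,i=15
  .#...|.  b8=0 t=0,i=11
  ..###|#  b7=1 t=0,i=14
  ..##.|#  b6=1 t=0,i=22
  ..#.#|#  b5=1 t=1,i=12
  ..#..|#  b4=1 t=2,i=17
  ...##|.  b3=0 t=0,i=13
  ...#.|.  b2=0 t=2,i=16
  ....#|#  b1=1 t=0,i=20
  .....|#  b0=1 t=0,i=19
  bits 11101111000000100011010011110011 = 4009899251

4009899251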